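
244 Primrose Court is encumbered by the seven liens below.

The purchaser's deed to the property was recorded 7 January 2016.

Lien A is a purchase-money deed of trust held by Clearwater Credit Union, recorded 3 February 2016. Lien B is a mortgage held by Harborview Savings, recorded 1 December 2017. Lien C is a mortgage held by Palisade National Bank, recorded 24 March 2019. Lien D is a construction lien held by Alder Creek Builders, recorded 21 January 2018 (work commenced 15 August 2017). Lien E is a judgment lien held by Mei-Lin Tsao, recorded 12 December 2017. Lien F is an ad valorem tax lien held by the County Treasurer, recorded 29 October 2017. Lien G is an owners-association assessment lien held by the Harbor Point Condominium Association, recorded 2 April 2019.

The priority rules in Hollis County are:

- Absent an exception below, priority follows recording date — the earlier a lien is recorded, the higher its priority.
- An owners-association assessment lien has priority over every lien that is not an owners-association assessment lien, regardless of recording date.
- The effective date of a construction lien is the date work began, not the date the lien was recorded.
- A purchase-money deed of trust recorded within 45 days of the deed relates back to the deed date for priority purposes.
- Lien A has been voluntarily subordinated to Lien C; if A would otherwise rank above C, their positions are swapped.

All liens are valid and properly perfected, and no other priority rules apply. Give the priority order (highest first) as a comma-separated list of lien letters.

Adjusting effective dates: A's effective date is the deed date, 7 January 2016; D is treated as recorded 15 August 2017, the work-commencement date.
G is an owners-association assessment lien and takes priority over every other lien.
Among the remaining liens, by effective date: A (7 January 2016), D (15 August 2017), F (29 October 2017), B (1 December 2017), E (12 December 2017), C (24 March 2019).
Because A would otherwise rank above C, the subordination swaps them.

G, C, D, F, B, E, A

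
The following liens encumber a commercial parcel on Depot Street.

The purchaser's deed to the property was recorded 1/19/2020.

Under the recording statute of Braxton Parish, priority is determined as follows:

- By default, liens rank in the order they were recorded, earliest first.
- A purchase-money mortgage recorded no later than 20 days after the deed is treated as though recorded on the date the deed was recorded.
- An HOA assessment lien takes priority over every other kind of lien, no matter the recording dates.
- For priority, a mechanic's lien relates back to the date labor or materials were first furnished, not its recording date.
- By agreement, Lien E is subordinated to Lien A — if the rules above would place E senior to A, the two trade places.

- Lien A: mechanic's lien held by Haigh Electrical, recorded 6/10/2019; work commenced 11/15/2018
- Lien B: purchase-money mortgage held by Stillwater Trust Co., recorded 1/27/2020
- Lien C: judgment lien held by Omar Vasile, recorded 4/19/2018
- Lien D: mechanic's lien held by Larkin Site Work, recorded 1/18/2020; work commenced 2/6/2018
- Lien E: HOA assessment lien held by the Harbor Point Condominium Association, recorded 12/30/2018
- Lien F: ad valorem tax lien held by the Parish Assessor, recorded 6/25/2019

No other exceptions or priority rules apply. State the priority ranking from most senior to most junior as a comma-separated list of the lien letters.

Effective dates: A relates back to 11/15/2018 (work commenced); B's effective date is the deed date, 1/19/2020; D is treated as recorded 2/6/2018, the work-commencement date.
E is an HOA assessment lien, so it outranks all other liens regardless of date.
Among the remaining liens, by effective date: D (2/6/2018), C (4/19/2018), A (11/15/2018), F (6/25/2019), B (1/19/2020).
Because E would otherwise rank above A, the subordination swaps them.

A, D, C, E, F, B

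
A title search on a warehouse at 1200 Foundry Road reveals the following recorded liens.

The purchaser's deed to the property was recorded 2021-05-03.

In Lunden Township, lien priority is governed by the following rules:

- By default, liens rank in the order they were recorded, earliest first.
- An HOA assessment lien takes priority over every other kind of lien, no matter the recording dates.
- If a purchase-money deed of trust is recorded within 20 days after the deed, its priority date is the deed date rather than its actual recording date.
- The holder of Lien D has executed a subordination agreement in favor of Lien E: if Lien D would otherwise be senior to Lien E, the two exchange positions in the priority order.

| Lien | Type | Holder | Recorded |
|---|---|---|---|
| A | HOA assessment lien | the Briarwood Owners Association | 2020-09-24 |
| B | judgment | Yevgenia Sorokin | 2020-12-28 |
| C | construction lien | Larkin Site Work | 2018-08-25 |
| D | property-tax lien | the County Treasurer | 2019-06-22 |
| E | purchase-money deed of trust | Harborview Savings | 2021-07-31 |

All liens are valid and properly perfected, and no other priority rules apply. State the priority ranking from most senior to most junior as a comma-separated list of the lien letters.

A, C, E, B, D

First, effective dates: E was recorded 89 days after the deed — beyond 20 days — so no relation-back applies.
As an HOA assessment lien, A is senior to every other lien.
Ordering the rest by effective date: C (2018-08-25), D (2019-06-22), B (2020-12-28), E (2021-07-31).
The subordination applies — D was senior to E — so D and E swap.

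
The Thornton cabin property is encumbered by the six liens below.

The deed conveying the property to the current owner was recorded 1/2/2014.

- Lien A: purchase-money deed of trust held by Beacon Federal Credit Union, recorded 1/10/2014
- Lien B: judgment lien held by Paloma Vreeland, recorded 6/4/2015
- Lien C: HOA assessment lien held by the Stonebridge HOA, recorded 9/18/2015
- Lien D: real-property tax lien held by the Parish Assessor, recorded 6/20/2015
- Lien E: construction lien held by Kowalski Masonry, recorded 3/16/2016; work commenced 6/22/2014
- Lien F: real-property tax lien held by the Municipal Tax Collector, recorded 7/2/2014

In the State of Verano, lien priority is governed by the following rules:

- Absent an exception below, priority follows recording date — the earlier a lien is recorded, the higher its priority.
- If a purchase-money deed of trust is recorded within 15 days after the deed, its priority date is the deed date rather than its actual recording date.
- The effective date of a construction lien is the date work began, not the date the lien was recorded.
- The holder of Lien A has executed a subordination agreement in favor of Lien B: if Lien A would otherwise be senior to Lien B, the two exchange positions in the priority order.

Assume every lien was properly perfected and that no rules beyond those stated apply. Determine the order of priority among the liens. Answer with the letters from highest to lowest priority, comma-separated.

B, E, F, A, D, C

First, effective dates: A was recorded within the 15-day window, so its effective date is the deed date 1/2/2014; E's effective date is 6/22/2014, when work began.
By effective date, earliest first: A (1/2/2014), E (6/22/2014), F (7/2/2014), B (6/4/2015), D (6/20/2015), C (9/18/2015).
A would otherwise be senior to B, so under the subordination agreement A and B exchange positions.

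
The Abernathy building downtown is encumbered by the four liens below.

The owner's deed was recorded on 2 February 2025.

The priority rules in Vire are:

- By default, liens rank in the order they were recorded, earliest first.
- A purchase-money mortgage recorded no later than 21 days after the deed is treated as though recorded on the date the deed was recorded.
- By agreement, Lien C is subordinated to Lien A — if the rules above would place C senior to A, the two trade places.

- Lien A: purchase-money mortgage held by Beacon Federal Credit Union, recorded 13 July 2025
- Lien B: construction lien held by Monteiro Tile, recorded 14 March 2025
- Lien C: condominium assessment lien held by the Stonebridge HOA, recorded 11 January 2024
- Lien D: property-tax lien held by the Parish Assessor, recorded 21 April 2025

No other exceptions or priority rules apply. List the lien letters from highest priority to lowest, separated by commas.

First, effective dates: A missed the 21-day window (161 days after the deed), so its recording date stands.
By effective date, earliest first: C (11 January 2024), B (14 March 2025), D (21 April 2025), A (13 July 2025).
C is senior to A before the subordination, so the two trade places.

A, B, D, C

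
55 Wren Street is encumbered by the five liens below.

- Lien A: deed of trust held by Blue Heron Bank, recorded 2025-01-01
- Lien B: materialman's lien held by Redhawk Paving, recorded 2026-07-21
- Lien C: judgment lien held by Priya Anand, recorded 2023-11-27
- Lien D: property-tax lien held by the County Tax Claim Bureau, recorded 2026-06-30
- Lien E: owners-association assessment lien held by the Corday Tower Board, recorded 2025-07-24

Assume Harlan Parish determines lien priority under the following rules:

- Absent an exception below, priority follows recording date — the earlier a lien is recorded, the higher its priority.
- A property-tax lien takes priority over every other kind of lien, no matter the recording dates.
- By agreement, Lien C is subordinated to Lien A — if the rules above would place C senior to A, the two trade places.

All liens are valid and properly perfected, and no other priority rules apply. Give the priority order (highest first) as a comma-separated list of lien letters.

D is a property-tax lien and takes priority over every other lien.
Among the remaining liens, by effective date: C (2023-11-27), A (2025-01-01), E (2025-07-24), B (2026-07-21).
C would otherwise be senior to A, so under the subordination agreement C and A exchange positions.

D, A, C, E, B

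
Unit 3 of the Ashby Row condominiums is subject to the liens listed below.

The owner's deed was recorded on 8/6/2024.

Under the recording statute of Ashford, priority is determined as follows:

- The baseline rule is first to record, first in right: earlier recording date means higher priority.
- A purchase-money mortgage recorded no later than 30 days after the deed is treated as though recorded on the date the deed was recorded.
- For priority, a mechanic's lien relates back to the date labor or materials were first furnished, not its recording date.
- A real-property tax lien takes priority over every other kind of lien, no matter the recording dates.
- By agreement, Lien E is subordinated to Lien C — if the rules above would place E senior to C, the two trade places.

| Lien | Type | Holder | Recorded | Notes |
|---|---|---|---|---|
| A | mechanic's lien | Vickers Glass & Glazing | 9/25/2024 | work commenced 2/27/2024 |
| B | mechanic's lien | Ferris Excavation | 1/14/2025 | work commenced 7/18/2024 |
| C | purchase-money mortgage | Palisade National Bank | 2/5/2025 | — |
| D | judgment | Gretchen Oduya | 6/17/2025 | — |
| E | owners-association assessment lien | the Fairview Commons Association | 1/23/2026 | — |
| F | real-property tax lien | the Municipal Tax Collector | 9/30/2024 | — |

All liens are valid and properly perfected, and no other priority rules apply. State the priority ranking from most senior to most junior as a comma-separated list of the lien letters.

F, A, B, C, D, E

Effective dates after the stated exceptions: A is treated as recorded 2/27/2024, the work-commencement date; B is treated as recorded 7/18/2024, the work-commencement date; C missed the 30-day window (183 days after the deed), so its recording date stands.
F, as a real-property tax lien, has superpriority and ranks first.
Ordering the rest by effective date: A (2/27/2024), B (7/18/2024), C (2/5/2025), D (6/17/2025), E (1/23/2026).
Since E is not senior to C, the subordination leaves the order unchanged.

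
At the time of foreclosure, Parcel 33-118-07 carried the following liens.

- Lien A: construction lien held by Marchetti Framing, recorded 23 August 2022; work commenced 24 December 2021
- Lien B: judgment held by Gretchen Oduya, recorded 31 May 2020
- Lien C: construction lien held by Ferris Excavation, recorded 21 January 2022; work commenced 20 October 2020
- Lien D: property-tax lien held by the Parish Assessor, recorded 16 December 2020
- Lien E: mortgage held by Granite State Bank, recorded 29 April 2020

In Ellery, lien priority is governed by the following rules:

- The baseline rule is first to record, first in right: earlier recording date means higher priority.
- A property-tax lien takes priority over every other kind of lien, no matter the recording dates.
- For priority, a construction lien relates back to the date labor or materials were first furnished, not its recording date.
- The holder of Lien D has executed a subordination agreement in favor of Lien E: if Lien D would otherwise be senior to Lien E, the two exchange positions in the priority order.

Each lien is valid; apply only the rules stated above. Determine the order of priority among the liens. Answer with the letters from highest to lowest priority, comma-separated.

E, D, B, C, A

Adjusting effective dates: A relates back to 24 December 2021 (work commenced); C relates back to 20 October 2020 (work commenced).
As a property-tax lien, D is senior to every other lien.
Ordering the rest by effective date: E (29 April 2020), B (31 May 2020), C (20 October 2020), A (24 December 2021).
The subordination applies — D was senior to E — so D and E swap.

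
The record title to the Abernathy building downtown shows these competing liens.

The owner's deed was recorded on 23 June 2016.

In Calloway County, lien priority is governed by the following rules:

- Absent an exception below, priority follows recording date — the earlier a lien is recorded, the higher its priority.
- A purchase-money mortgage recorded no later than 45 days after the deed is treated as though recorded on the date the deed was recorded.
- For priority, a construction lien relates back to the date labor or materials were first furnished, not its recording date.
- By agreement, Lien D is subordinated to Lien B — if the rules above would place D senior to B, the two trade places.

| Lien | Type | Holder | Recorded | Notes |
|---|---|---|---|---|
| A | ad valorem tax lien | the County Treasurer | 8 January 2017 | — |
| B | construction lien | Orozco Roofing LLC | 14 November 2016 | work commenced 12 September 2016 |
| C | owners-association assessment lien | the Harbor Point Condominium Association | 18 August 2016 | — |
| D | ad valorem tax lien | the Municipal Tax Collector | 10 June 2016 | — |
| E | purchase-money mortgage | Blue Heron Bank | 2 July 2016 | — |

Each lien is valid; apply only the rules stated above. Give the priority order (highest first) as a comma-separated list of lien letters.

First, effective dates: B is treated as recorded 12 September 2016, the work-commencement date; E relates back to the deed date 23 June 2016.
By effective date, earliest first: D (10 June 2016), E (23 June 2016), C (18 August 2016), B (12 September 2016), A (8 January 2017).
D is senior to B before the subordination, so the two trade places.

B, E, C, D, A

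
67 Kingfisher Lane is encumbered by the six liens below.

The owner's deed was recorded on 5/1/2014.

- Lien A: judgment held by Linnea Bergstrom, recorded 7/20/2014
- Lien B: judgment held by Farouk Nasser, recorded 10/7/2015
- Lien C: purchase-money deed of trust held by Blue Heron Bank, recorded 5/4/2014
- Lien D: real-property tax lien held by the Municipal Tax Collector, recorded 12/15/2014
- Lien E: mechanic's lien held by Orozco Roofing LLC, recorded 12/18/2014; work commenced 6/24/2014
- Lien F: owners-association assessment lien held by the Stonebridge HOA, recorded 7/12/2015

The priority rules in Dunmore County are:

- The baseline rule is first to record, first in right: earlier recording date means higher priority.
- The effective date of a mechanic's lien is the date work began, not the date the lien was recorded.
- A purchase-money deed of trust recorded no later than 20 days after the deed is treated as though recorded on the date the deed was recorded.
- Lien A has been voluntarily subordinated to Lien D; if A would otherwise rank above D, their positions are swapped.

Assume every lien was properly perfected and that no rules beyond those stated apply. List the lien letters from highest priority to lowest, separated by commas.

C, E, D, A, F, B

Effective dates after the stated exceptions: C relates back to the deed date 5/1/2014; E is treated as recorded 6/24/2014, the work-commencement date.
Ordering by effective date: C (5/1/2014), E (6/24/2014), A (7/20/2014), D (12/15/2014), F (7/12/2015), B (10/7/2015).
A is senior to D before the subordination, so the two trade places.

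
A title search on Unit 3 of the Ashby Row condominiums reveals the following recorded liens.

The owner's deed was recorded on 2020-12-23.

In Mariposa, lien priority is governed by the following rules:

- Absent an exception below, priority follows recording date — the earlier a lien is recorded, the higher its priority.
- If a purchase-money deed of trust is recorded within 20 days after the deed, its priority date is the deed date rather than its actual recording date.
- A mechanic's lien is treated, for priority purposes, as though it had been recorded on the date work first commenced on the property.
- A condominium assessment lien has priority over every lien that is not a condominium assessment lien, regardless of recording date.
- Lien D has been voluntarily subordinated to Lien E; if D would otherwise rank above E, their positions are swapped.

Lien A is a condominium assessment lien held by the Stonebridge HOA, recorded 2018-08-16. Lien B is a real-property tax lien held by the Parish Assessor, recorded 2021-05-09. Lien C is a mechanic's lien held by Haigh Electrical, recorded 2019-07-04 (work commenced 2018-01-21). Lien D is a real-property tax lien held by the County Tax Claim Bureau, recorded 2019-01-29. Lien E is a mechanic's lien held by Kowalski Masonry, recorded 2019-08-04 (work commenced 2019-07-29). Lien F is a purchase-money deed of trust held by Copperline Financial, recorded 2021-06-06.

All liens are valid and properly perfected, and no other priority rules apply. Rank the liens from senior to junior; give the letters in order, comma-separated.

A, C, E, D, B, F

Effective dates after the stated exceptions: C's effective date is 2018-01-21, when work began; E relates back to 2019-07-29 (work commenced); F missed the 20-day window (165 days after the deed), so its recording date stands.
A is a condominium assessment lien, so it outranks all other liens regardless of date.
Remaining liens by effective date: C (2018-01-21), D (2019-01-29), E (2019-07-29), B (2021-05-09), F (2021-06-06).
The subordination applies — D was senior to E — so D and E swap.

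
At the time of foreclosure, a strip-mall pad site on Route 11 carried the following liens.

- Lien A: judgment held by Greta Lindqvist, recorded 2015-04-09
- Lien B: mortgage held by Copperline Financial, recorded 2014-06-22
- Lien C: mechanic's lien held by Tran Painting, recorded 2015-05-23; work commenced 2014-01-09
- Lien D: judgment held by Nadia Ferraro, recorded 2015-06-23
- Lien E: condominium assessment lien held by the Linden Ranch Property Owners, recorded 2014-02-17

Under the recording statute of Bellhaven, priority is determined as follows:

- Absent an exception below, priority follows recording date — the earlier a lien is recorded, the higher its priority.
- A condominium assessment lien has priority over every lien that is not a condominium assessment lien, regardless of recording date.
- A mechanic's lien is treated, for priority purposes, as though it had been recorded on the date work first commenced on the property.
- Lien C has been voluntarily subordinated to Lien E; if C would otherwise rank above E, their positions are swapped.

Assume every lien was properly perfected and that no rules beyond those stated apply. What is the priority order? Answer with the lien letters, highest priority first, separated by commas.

E, C, B, A, D

First, effective dates: C relates back to 2014-01-09 (work commenced).
E is a condominium assessment lien, so it outranks all other liens regardless of date.
Remaining liens by effective date: C (2014-01-09), B (2014-06-22), A (2015-04-09), D (2015-06-23).
C is already junior to E, so the subordination agreement changes nothing.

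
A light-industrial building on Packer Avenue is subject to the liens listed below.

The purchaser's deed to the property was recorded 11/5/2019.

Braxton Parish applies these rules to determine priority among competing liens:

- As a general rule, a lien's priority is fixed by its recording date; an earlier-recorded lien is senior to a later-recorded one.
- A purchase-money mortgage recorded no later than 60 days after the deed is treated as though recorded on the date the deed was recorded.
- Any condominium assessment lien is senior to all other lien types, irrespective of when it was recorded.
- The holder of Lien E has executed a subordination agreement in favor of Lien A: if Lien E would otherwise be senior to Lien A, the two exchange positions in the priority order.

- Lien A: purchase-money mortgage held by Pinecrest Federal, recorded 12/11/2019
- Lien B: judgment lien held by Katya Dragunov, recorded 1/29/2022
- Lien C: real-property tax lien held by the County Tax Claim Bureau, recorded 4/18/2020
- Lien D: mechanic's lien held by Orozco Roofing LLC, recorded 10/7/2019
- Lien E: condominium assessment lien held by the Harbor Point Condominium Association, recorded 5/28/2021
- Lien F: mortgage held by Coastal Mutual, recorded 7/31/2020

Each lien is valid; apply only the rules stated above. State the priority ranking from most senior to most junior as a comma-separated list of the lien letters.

A, D, E, C, F, B

Effective dates: A's effective date is the deed date, 11/5/2019.
E is a condominium assessment lien and takes priority over every other lien.
Ordering the rest by effective date: D (10/7/2019), A (11/5/2019), C (4/18/2020), F (7/31/2020), B (1/29/2022).
The subordination applies — E was senior to A — so E and A swap.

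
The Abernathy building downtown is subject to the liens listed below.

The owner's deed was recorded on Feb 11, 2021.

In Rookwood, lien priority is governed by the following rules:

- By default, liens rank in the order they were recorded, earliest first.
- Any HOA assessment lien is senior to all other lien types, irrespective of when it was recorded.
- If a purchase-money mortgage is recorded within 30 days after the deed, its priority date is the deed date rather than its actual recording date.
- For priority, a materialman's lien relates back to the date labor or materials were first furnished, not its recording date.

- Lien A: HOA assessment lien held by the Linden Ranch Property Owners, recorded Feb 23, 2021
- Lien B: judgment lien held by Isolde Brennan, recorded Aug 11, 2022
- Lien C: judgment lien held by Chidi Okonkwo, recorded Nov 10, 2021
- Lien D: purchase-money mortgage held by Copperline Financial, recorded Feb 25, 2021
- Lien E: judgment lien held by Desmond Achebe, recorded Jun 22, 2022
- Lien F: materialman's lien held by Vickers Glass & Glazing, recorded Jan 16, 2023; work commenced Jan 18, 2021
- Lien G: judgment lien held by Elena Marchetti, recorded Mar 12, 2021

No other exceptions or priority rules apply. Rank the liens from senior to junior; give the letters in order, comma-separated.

A, F, D, G, C, E, B

Effective dates after the stated exceptions: D was recorded within the 30-day window, so its effective date is the deed date Feb 11, 2021; F's effective date is Jan 18, 2021, when work began.
A is an HOA assessment lien and takes priority over every other lien.
Ordering the rest by effective date: F (Jan 18, 2021), D (Feb 11, 2021), G (Mar 12, 2021), C (Nov 10, 2021), E (Jun 22, 2022), B (Aug 11, 2022).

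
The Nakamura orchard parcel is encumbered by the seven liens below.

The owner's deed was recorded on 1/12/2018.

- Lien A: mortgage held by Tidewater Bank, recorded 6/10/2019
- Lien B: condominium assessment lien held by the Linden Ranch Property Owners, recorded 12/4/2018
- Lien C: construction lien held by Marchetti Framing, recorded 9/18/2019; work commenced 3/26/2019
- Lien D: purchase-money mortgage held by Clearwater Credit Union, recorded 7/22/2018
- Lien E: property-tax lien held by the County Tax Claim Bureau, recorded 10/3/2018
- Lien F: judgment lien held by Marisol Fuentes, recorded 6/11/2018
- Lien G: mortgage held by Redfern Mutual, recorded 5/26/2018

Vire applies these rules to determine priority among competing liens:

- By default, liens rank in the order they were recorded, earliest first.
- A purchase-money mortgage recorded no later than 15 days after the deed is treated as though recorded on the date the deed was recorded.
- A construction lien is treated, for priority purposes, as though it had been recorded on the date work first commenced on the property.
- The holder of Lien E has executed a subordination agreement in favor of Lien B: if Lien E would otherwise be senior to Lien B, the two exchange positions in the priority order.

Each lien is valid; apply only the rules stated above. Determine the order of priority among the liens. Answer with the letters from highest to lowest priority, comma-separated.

Effective dates: C's effective date is 3/26/2019, when work began; D was recorded 191 days after the deed, outside the 15-day window, so it keeps its recording date.
Sorted by effective date: G (5/26/2018), F (6/11/2018), D (7/22/2018), E (10/3/2018), B (12/4/2018), C (3/26/2019), A (6/10/2019).
E would otherwise be senior to B, so under the subordination agreement E and B exchange positions.

G, F, D, B, E, C, A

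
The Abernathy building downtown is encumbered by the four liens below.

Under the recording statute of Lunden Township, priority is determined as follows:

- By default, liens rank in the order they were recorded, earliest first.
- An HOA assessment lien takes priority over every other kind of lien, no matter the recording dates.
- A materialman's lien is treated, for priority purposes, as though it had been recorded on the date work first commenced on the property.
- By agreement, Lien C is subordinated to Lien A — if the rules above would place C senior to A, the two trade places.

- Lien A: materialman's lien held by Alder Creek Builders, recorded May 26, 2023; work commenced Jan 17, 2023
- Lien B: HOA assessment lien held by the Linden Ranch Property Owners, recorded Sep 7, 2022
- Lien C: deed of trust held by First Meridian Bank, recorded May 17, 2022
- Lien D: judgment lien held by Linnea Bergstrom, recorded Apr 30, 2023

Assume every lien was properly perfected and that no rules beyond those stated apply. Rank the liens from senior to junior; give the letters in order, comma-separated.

First, effective dates: A's effective date is Jan 17, 2023, when work began.
B, as an HOA assessment lien, has superpriority and ranks first.
Ordering the rest by effective date: C (May 17, 2022), A (Jan 17, 2023), D (Apr 30, 2023).
C is senior to A before the subordination, so the two trade places.

B, A, C, D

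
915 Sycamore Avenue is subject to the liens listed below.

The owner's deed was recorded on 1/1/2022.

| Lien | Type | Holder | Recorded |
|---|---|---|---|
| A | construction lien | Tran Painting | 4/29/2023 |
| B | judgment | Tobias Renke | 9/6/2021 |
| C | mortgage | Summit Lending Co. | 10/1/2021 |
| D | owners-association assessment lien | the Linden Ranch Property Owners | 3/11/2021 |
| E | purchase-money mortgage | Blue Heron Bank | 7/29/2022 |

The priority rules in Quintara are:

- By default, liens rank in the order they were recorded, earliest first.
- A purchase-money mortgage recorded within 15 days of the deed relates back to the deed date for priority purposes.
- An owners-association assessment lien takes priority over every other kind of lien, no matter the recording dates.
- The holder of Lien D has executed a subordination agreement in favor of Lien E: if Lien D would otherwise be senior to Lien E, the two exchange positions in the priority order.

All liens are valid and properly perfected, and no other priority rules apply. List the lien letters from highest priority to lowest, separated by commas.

E, B, C, D, A

First, effective dates: E was recorded 209 days after the deed, outside the 15-day window, so it keeps its recording date.
D is an owners-association assessment lien, so it outranks all other liens regardless of date.
Remaining liens by effective date: B (9/6/2021), C (10/1/2021), E (7/29/2022), A (4/29/2023).
D would otherwise be senior to E, so under the subordination agreement D and E exchange positions.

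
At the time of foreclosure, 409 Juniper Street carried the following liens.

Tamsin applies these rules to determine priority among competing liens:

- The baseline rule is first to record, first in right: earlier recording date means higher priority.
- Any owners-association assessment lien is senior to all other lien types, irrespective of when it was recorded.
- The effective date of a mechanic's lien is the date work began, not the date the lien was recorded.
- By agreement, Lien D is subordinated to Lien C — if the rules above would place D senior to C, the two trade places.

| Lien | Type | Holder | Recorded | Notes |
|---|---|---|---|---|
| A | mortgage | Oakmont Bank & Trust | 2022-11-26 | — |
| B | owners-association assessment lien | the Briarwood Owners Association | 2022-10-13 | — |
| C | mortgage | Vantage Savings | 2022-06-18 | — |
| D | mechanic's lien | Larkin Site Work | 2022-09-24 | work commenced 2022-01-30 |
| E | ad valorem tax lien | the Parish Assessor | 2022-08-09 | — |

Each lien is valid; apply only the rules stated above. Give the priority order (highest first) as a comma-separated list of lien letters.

Effective dates after the stated exceptions: D relates back to 2022-01-30 (work commenced).
As an owners-association assessment lien, B is senior to every other lien.
The other liens, earliest effective date first: D (2022-01-30), C (2022-06-18), E (2022-08-09), A (2022-11-26).
D is senior to C before the subordination, so the two trade places.

B, C, D, E, A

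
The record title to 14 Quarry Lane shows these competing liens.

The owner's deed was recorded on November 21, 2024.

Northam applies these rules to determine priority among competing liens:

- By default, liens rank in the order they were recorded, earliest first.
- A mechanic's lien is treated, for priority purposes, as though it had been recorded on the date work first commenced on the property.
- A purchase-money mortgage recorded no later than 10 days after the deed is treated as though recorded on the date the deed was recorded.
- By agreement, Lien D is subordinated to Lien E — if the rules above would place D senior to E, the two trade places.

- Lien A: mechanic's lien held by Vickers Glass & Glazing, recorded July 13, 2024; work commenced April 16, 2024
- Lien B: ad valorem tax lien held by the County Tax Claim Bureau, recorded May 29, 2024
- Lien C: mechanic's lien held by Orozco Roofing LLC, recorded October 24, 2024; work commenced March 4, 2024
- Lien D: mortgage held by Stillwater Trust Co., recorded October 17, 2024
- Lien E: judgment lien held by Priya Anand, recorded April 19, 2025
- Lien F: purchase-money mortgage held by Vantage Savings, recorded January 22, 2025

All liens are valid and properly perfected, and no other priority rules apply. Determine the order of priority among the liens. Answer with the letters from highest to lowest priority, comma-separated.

Effective dates after the stated exceptions: A is treated as recorded April 16, 2024, the work-commencement date; C is treated as recorded March 4, 2024, the work-commencement date; F was recorded 62 days after the deed — beyond 10 days — so no relation-back applies.
Ordering by effective date: C (March 4, 2024), A (April 16, 2024), B (May 29, 2024), D (October 17, 2024), F (January 22, 2025), E (April 19, 2025).
Because D would otherwise rank above E, the subordination swaps them.

C, A, B, E, F, D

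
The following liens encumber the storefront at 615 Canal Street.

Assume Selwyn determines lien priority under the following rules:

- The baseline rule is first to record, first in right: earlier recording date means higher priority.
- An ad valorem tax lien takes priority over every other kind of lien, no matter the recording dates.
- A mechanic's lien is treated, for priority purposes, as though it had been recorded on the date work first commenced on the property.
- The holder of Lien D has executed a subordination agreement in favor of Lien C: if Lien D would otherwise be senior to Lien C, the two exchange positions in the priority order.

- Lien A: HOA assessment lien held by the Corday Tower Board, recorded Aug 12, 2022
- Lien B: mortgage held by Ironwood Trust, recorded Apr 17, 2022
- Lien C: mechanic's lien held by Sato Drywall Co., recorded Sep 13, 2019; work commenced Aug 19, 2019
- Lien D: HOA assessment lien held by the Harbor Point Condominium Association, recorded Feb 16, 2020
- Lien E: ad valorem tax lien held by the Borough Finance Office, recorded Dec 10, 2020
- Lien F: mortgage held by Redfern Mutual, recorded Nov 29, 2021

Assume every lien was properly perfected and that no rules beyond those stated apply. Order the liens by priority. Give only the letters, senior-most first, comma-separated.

E, C, D, F, B, A

Adjusting effective dates: C's effective date is Aug 19, 2019, when work began.
E is an ad valorem tax lien and takes priority over every other lien.
The other liens, earliest effective date first: C (Aug 19, 2019), D (Feb 16, 2020), F (Nov 29, 2021), B (Apr 17, 2022), A (Aug 12, 2022).
D already ranks below C; the subordination has no effect.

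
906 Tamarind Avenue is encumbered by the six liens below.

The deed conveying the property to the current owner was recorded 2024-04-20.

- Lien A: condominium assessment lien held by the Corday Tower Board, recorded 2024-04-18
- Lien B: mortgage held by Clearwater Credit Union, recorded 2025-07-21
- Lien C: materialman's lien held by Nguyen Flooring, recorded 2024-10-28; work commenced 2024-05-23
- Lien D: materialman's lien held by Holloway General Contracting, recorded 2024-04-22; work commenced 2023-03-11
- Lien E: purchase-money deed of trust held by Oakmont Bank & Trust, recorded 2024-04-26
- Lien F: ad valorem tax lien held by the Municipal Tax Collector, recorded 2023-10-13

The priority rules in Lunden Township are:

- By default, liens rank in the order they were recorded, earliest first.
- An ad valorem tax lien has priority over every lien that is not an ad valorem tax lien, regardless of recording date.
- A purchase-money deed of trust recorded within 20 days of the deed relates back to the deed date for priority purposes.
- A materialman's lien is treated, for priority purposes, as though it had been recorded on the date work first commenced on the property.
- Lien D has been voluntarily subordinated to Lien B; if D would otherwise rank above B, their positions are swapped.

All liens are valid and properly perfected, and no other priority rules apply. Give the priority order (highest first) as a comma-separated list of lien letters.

F, B, A, E, C, D

Adjusting effective dates: C relates back to 2024-05-23 (work commenced); D relates back to 2023-03-11 (work commenced); E's effective date is the deed date, 2024-04-20.
As an ad valorem tax lien, F is senior to every other lien.
The other liens, earliest effective date first: D (2023-03-11), A (2024-04-18), E (2024-04-20), C (2024-05-23), B (2025-07-21).
D would otherwise be senior to B, so under the subordination agreement D and B exchange positions.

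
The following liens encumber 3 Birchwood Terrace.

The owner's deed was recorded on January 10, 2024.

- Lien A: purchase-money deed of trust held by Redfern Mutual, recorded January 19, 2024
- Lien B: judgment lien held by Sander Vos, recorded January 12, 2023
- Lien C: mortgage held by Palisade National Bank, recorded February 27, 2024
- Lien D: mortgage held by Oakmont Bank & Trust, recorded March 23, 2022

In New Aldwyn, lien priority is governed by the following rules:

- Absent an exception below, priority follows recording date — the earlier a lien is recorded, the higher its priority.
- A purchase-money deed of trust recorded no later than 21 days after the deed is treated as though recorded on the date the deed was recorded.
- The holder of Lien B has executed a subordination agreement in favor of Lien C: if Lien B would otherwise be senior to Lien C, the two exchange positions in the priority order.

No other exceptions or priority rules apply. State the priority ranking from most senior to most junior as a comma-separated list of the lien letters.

Effective dates after the stated exceptions: A was recorded within the 21-day window, so its effective date is the deed date January 10, 2024.
By effective date, earliest first: D (March 23, 2022), B (January 12, 2023), A (January 10, 2024), C (February 27, 2024).
B would otherwise be senior to C, so under the subordination agreement B and C exchange positions.

D, C, A, B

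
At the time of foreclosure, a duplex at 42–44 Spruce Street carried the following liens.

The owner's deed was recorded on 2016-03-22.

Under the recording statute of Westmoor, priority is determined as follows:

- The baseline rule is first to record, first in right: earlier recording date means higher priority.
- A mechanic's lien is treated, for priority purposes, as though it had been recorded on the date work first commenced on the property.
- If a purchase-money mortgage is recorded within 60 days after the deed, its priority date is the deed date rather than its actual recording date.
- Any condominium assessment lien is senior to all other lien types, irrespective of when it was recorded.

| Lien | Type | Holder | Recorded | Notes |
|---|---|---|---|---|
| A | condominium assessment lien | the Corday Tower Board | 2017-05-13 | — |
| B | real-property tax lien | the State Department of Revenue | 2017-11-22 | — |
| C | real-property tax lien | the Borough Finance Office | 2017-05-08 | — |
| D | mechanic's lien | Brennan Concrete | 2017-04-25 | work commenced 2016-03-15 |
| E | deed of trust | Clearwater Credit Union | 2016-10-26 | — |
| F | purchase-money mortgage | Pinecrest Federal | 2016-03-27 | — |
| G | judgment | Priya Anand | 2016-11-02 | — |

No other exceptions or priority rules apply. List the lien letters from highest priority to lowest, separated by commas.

Effective dates after the stated exceptions: D is treated as recorded 2016-03-15, the work-commencement date; F relates back to the deed date 2016-03-22.
A, as a condominium assessment lien, has superpriority and ranks first.
Ordering the rest by effective date: D (2016-03-15), F (2016-03-22), E (2016-10-26), G (2016-11-02), C (2017-05-08), B (2017-11-22).

A, D, F, E, G, C, B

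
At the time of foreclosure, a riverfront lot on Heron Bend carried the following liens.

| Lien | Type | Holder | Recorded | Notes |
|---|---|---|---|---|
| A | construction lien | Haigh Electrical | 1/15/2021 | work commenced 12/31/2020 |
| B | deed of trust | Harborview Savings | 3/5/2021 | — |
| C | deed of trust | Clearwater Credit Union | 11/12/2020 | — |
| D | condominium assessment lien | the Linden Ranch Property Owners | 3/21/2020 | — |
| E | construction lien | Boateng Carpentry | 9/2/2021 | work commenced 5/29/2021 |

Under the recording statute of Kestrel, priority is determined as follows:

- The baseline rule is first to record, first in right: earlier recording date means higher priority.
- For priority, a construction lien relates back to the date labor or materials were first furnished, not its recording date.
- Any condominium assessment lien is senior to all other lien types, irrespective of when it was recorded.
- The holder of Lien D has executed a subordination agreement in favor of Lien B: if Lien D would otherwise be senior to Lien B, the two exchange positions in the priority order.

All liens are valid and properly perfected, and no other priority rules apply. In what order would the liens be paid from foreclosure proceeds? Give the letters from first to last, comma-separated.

Effective dates: A relates back to 12/31/2020 (work commenced); E is treated as recorded 5/29/2021, the work-commencement date.
D is a condominium assessment lien, so it outranks all other liens regardless of date.
Ordering the rest by effective date: C (11/12/2020), A (12/31/2020), B (3/5/2021), E (5/29/2021).
D is senior to B before the subordination, so the two trade places.

B, C, A, D, E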